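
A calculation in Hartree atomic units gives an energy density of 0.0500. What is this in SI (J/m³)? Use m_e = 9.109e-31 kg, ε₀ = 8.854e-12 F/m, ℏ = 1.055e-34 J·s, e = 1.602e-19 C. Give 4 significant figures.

One atomic unit of energy density: u_au = E_h/a₀³ = m_e⁴e¹⁰/((4πε₀)⁵ℏ⁸) = 2.929e13 J/m³.
0.0500 × 2.929e13 J/m³ = 1.465e12 J/m³

1.465e12 J/m³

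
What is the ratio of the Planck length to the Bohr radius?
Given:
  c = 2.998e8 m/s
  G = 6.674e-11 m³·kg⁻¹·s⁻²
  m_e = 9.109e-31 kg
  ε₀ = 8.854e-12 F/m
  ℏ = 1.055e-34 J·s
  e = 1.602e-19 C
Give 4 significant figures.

3.051e-25

Planck length: ℓ_P = √(ℏG/c³) = 1.616e-35 m
Bohr radius: a₀ = 4πε₀ℏ²/(m_e e²) = 5.297e-11 m
ratio = 1.616e-35 / 5.297e-11 = 3.051e-25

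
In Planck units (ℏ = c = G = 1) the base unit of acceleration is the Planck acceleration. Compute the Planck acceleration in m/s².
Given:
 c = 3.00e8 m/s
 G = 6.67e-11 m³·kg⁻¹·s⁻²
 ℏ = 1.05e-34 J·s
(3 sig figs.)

a_P = √(c⁷/(ℏG))
  = √(3.12e103)
  = 5.59e51 m/s²

5.59e51 m/s²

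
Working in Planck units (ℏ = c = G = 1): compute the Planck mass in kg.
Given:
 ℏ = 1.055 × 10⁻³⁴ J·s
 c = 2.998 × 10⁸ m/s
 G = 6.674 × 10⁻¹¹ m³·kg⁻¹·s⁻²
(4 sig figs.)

2.177 × 10⁻⁸ kg

From ℏ = c = G = 1 the mass scale is m_P = √(ℏc/G).
  = √(4.739 × 10⁻¹⁶)
  = 2.177 × 10⁻⁸ kg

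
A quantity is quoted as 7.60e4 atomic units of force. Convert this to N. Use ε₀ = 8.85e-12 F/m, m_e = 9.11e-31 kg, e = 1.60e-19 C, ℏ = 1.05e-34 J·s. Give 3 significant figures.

One atomic unit of force: F_au = E_h/a₀ = m_e²e⁶/((4πε₀)³ℏ⁴) = 8.33e-8 N.
7.60e4 × 8.33e-8 N = 6.33e-3 N

6.33e-3 N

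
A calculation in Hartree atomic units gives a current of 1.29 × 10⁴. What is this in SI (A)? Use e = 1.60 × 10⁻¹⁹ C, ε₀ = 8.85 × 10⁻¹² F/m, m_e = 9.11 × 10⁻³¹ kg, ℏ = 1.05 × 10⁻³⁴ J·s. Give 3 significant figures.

One atomic unit of electric current: I_au = e E_h/ℏ = m_e e⁵/((4πε₀)²ℏ³) = 6.67 × 10⁻³ A.
1.29 × 10⁴ × 6.67 × 10⁻³ A = 86.1 A

86.1 A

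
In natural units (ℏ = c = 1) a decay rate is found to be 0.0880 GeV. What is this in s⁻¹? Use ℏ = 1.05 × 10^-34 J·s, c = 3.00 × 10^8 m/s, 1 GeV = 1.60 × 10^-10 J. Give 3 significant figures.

A rate is [E]/ℏ; divide by ℏ.
1 GeV → 1/ℏ × (1 GeV in J) = 1.52 × 10^24 s⁻¹.
Result: 0.0880 × 1.52 × 10^24 = 1.34 × 10^23 s⁻¹.

1.34 × 10^23 s⁻¹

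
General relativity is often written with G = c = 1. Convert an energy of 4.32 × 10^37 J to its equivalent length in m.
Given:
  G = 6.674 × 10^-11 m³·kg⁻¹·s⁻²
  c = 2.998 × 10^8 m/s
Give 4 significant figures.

3.569 × 10^-7 m

Energy → length via G/c⁴.
4.32 × 10^37 J × (G/c⁴) = 3.569 × 10^-7 m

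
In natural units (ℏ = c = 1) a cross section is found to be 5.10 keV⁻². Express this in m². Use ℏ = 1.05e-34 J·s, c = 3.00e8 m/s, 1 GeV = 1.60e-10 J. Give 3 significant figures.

Area is [L]² = [E]⁻²·(ℏc)²; restore (ℏc)².
1 GeV⁻² → (ℏc)² × (1 GeV in J)⁻² = 3.88e-32 m².
Convert the energy scale: 5.10 keV⁻² = 5.10e12 GeV⁻².
Result: 5.10e12 × 3.88e-32 = 1.98e-19 m².

1.98e-19 m²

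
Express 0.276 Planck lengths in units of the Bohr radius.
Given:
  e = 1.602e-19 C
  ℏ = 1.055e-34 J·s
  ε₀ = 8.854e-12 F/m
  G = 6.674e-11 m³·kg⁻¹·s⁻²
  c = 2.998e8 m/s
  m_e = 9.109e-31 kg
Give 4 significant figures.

8.422e-26

Planck length: ℓ_P = √(ℏG/c³) = 1.616e-35 m
Bohr radius: a₀ = 4πε₀ℏ²/(m_e e²) = 5.297e-11 m
0.276 × 1.616e-35 / 5.297e-11 = 8.422e-26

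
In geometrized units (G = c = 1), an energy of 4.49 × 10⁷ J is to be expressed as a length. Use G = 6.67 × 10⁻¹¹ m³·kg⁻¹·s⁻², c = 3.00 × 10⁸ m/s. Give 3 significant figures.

Energy → length via G/c⁴.
4.49 × 10⁷ J × (G/c⁴) = 3.70 × 10⁻³⁷ m

3.70 × 10⁻³⁷ m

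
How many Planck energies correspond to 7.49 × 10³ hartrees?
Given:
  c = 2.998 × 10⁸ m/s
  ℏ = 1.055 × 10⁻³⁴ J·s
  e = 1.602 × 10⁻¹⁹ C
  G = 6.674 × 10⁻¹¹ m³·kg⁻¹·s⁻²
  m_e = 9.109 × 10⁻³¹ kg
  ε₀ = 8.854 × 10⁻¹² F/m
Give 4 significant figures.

hartree: E_h = m_e e⁴/(4πε₀ℏ)² = 4.354 × 10⁻¹⁸ J
Planck energy: E_P = √(ℏc⁵/G) = 1.957 × 10⁹ J
7.49 × 10³ × 4.354 × 10⁻¹⁸ / 1.957 × 10⁹ = 1.667 × 10⁻²³

1.667 × 10⁻²³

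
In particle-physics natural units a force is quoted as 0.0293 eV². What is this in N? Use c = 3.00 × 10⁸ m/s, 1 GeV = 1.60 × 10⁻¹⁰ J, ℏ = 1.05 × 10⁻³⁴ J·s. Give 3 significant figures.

Force is [E]/[L] = [E]²/(ℏc); restore (ℏc)⁻¹.
1 GeV² → 1/(ℏc) × (1 GeV in J)² = 8.13 × 10⁵ N.
Convert the energy scale: 0.0293 eV² = 2.93 × 10⁻²⁰ GeV².
Result: 2.93 × 10⁻²⁰ × 8.13 × 10⁵ = 2.38 × 10⁻¹⁴ N.

2.38 × 10⁻¹⁴ N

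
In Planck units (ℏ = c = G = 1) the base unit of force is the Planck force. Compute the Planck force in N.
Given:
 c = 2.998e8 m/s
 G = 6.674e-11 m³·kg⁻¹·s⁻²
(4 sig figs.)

F_P = c⁴/G
  = 8.078e33 / 6.674e-11
  = 1.210e44 N

1.210e44 N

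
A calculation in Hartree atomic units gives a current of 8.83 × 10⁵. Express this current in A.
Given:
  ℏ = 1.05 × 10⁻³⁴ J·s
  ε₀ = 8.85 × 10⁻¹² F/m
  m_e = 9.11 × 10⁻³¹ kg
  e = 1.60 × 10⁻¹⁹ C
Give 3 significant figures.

One atomic unit of electric current: I_au = e E_h/ℏ = m_e e⁵/((4πε₀)²ℏ³) = 6.67 × 10⁻³ A.
8.83 × 10⁵ × 6.67 × 10⁻³ A = 5.89 × 10³ A

5.89 × 10³ A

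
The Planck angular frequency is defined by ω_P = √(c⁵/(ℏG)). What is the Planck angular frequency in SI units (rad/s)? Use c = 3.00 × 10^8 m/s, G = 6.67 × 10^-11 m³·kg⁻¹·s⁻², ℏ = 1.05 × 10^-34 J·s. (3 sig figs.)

ω_P = √(c⁵/(ℏG))
  = √(3.47 × 10^86)
  = 1.86 × 10^43 rad/s

1.86 × 10^43 rad/s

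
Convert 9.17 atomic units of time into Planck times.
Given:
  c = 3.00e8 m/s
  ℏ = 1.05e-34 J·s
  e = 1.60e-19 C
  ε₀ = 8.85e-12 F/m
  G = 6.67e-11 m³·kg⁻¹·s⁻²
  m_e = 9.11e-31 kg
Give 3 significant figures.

4.10e27

atomic unit of time: τ_au = (4πε₀)²ℏ³/(m_e e⁴) = 2.40e-17 s
Planck time: t_P = √(ℏG/c⁵) = 5.37e-44 s
9.17 × 2.40e-17 / 5.37e-44 = 4.10e27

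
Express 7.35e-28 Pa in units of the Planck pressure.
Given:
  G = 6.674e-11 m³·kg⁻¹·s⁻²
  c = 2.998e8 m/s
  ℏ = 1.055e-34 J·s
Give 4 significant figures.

1.587e-141

Planck pressure: p_P = c⁷/(ℏG²) = 4.632e113 Pa.
7.35e-28 / 4.632e113 = 1.587e-141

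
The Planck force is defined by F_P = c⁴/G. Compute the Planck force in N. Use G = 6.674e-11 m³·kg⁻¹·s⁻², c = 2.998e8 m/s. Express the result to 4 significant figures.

F_P = c⁴/G
  = 8.078e33 / 6.674e-11
  = 1.210e44 N

1.210e44 N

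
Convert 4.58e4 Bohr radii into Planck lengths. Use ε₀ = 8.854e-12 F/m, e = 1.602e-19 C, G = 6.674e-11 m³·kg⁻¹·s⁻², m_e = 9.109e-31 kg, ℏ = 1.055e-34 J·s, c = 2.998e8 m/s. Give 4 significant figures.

1.501e29

Bohr radius: a₀ = 4πε₀ℏ²/(m_e e²) = 5.297e-11 m
Planck length: ℓ_P = √(ℏG/c³) = 1.616e-35 m
4.58e4 × 5.297e-11 / 1.616e-35 = 1.501e29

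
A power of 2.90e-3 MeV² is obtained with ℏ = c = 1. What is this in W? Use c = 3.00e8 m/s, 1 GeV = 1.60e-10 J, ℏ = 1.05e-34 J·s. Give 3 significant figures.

7.07e5 W

Power is [E]/[T] = [E]²/ℏ.
1 GeV² → 1/ℏ × (1 GeV in J)² = 2.44e14 W.
Convert the energy scale: 2.90e-3 MeV² = 2.90e-9 GeV².
Result: 2.90e-9 × 2.44e14 = 7.07e5 W.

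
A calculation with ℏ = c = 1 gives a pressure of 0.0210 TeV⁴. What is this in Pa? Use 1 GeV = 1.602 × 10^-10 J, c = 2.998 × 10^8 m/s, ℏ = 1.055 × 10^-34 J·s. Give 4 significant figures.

Pressure is [E]/[L]³ = [E]⁴/(ℏc)³.
1 GeV⁴ → 1/(ℏc)³ × (1 GeV in J)⁴ = 2.082 × 10^37 Pa.
Convert the energy scale: 0.0210 TeV⁴ = 2.10 × 10^10 GeV⁴.
Result: 2.10 × 10^10 × 2.082 × 10^37 = 4.371 × 10^47 Pa.

4.371 × 10^47 Pa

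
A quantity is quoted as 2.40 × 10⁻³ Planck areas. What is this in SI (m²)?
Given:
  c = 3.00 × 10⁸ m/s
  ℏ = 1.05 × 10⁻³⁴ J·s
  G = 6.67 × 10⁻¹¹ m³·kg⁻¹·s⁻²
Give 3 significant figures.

One Planck area: A_P = ℏG/c³ = 2.59 × 10⁻⁷⁰ m².
2.40 × 10⁻³ × 2.59 × 10⁻⁷⁰ m² = 6.23 × 10⁻⁷³ m²

6.23 × 10⁻⁷³ m²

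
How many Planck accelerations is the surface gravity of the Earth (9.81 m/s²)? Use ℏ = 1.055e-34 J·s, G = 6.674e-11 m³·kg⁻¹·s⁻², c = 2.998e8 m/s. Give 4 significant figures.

1.764e-51

Planck acceleration: a_P = √(c⁷/(ℏG)) = 5.560e51 m/s².
9.81 / 5.560e51 = 1.764e-51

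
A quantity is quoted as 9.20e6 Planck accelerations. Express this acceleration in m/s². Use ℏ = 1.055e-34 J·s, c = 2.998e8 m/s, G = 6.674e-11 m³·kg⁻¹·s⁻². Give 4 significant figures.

One Planck acceleration: a_P = √(c⁷/(ℏG)) = 5.560e51 m/s².
9.20e6 × 5.560e51 m/s² = 5.115e58 m/s²

5.115e58 m/s²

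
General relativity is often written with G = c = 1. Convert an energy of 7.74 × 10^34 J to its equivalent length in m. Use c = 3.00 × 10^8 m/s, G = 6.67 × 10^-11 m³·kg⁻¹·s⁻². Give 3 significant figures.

6.37 × 10^-10 m

Energy → length via G/c⁴.
7.74 × 10^34 J × (G/c⁴) = 6.37 × 10^-10 m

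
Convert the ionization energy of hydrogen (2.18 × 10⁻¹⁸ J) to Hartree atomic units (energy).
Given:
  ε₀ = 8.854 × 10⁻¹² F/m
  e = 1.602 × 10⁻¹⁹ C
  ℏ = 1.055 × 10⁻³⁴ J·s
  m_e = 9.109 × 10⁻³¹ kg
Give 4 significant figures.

0.5007

hartree: E_h = m_e e⁴/(4πε₀ℏ)² = 4.354 × 10⁻¹⁸ J.
2.18 × 10⁻¹⁸ / 4.354 × 10⁻¹⁸ = 0.5007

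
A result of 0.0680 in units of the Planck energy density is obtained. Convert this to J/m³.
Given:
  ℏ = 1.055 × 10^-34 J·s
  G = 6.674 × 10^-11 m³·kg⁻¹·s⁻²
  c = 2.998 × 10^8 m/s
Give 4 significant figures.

One Planck energy density: u_P = c⁷/(ℏG²) = 4.632 × 10^113 J/m³.
0.0680 × 4.632 × 10^113 J/m³ = 3.150 × 10^112 J/m³

3.150 × 10^112 J/m³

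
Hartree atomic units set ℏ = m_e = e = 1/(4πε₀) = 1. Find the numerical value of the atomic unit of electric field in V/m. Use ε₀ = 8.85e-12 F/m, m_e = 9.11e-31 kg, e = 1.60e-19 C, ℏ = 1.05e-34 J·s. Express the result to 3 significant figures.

5.20e11 V/m

Dimensional analysis gives E_au = E_h/(e a₀) = m_e²e⁵/((4πε₀)³ℏ⁴).
E_h = 4.38e-18 J
a₀ = 5.26e-11 m
E_h/(e·a₀) = 5.20e11 V/m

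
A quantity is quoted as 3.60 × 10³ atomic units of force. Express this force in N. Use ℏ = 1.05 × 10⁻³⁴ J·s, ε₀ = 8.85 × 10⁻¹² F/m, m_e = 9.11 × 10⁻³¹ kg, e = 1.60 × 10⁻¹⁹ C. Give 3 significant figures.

One atomic unit of force: F_au = E_h/a₀ = m_e²e⁶/((4πε₀)³ℏ⁴) = 8.33 × 10⁻⁸ N.
3.60 × 10³ × 8.33 × 10⁻⁸ N = 3.00 × 10⁻⁴ N

3.00 × 10⁻⁴ N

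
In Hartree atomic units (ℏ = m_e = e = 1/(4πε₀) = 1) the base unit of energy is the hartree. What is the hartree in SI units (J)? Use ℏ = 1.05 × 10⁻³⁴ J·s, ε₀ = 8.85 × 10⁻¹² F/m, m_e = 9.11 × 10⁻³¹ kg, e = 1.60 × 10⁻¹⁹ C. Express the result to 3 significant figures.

E_h = m_e e⁴/(4πε₀ℏ)²
  = 5.97 × 10⁻¹⁰⁶ / 1.36 × 10⁻⁸⁸
  = 4.38 × 10⁻¹⁸ J

4.38 × 10⁻¹⁸ J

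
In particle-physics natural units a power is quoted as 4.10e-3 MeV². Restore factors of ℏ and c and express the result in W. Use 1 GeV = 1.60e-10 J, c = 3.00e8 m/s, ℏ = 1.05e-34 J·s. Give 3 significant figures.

Power is [E]/[T] = [E]²/ℏ.
1 GeV² → 1/ℏ × (1 GeV in J)² = 2.44e14 W.
Convert the energy scale: 4.10e-3 MeV² = 4.10e-9 GeV².
Result: 4.10e-9 × 2.44e14 = 1.00e6 W.

1.00e6 W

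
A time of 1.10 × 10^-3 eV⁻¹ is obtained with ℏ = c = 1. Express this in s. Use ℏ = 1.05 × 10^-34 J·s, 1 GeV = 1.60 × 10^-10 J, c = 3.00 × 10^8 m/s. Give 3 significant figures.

A time is [E]⁻¹ in ℏ=c=1; restore one factor of ℏ.
1 GeV⁻¹ → ℏ × (1 GeV in J)⁻¹ = 6.56 × 10^-25 s.
Convert the energy scale: 1.10 × 10^-3 eV⁻¹ = 1.10 × 10^6 GeV⁻¹.
Result: 1.10 × 10^6 × 6.56 × 10^-25 = 7.22 × 10^-19 s.

7.22 × 10^-19 s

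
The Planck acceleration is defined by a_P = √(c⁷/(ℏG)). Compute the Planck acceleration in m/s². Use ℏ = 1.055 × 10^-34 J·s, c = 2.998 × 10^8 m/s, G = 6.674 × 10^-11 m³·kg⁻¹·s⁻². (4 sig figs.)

a_P = √(c⁷/(ℏG))
  = √(3.092 × 10^103)
  = 5.560 × 10^51 m/s²

5.560 × 10^51 m/s²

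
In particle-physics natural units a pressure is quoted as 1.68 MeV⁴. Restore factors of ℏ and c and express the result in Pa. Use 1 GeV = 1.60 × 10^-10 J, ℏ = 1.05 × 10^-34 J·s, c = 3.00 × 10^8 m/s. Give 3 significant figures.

Pressure is [E]/[L]³ = [E]⁴/(ℏc)³.
1 GeV⁴ → 1/(ℏc)³ × (1 GeV in J)⁴ = 2.10 × 10^37 Pa.
Convert the energy scale: 1.68 MeV⁴ = 1.68 × 10^-12 GeV⁴.
Result: 1.68 × 10^-12 × 2.10 × 10^37 = 3.52 × 10^25 Pa.

3.52 × 10^25 Pa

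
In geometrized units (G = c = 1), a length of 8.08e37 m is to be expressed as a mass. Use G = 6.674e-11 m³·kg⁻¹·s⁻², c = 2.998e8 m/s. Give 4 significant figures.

1.088e65 kg

Length → mass via c²/G.
8.08e37 m × (c²/G) = 1.088e65 kg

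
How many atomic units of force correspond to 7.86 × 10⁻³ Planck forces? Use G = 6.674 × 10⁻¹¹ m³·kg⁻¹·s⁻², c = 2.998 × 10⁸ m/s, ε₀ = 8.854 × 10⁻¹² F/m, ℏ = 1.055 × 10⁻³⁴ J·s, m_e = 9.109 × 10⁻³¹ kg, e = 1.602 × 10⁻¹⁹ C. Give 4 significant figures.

Planck force: F_P = c⁴/G = 1.210 × 10⁴⁴ N
atomic unit of force: F_au = E_h/a₀ = m_e²e⁶/((4πε₀)³ℏ⁴) = 8.220 × 10⁻⁸ N
7.86 × 10⁻³ × 1.210 × 10⁴⁴ / 8.220 × 10⁻⁸ = 1.157 × 10⁴⁹

1.157 × 10⁴⁹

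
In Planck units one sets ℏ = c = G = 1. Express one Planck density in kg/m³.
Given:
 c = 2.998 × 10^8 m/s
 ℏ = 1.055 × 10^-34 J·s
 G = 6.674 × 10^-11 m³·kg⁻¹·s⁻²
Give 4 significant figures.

5.154 × 10^96 kg/m³

ρ_P = c⁵/(ℏG²)
  = 2.422 × 10^42 / 4.699 × 10^-55
  = 5.154 × 10^96 kg/m³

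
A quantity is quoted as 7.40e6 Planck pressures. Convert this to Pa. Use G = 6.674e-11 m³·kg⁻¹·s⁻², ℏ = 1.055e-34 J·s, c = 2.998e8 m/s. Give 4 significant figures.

One Planck pressure: p_P = c⁷/(ℏG²) = 4.632e113 Pa.
7.40e6 × 4.632e113 Pa = 3.428e120 Pa

3.428e120 Pa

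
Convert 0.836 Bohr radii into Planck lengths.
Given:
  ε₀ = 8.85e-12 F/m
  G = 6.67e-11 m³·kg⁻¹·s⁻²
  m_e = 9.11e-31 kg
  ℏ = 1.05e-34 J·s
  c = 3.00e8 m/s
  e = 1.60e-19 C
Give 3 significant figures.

2.73e24

Bohr radius: a₀ = 4πε₀ℏ²/(m_e e²) = 5.26e-11 m
Planck length: ℓ_P = √(ℏG/c³) = 1.61e-35 m
0.836 × 5.26e-11 / 1.61e-35 = 2.73e24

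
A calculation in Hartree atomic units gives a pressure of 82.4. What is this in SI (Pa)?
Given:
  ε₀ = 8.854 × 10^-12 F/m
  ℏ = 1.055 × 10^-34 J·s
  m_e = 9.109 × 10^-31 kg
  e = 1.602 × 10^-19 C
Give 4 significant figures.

2.414 × 10^15 Pa

One atomic unit of pressure: P_au = E_h/a₀³ = m_e⁴e¹⁰/((4πε₀)⁵ℏ⁸) = 2.929 × 10^13 Pa.
82.4 × 2.929 × 10^13 Pa = 2.414 × 10^15 Pa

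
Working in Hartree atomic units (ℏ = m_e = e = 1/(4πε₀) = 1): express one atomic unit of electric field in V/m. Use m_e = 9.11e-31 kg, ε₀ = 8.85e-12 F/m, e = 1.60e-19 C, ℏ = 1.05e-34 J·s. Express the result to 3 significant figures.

The unique combination of the constants set to 1 with dimensions of electric field is E_au = E_h/(e a₀) = m_e²e⁵/((4πε₀)³ℏ⁴).
E_h = 4.38e-18 J
a₀ = 5.26e-11 m
E_h/(e·a₀) = 5.20e11 V/m

5.20e11 V/m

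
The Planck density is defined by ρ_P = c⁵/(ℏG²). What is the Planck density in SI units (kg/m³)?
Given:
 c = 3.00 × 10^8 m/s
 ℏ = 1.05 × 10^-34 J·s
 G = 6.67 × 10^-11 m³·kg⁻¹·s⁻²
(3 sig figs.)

ρ_P = c⁵/(ℏG²)
  = 2.43 × 10^42 / 4.67 × 10^-55
  = 5.20 × 10^96 kg/m³

5.20 × 10^96 kg/m³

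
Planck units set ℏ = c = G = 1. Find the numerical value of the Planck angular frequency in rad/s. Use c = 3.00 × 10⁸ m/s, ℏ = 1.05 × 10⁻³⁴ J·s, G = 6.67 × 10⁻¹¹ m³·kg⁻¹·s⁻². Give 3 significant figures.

Dimensional analysis gives ω_P = √(c⁵/(ℏG)).
  = √(3.47 × 10⁸⁶)
  = 1.86 × 10⁴³ rad/s

1.86 × 10⁴³ rad/s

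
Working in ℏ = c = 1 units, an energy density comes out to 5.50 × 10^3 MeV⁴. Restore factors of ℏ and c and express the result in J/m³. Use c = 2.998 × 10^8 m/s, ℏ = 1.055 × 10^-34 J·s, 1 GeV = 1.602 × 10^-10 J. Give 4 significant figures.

1.145 × 10^29 J/m³

[E]/[L]³ = [E]⁴/(ℏc)³; restore (ℏc)⁻³.
1 GeV⁴ → 1/(ℏc)³ × (1 GeV in J)⁴ = 2.082 × 10^37 J/m³.
Convert the energy scale: 5.50 × 10^3 MeV⁴ = 5.50 × 10^-9 GeV⁴.
Result: 5.50 × 10^-9 × 2.082 × 10^37 = 1.145 × 10^29 J/m³.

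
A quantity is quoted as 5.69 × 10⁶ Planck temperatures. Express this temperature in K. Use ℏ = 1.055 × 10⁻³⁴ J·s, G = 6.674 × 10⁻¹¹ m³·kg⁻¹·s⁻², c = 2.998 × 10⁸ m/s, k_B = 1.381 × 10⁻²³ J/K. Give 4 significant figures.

One Planck temperature: T_P = √(ℏc⁵/G) / k_B = 1.417 × 10³² K.
5.69 × 10⁶ × 1.417 × 10³² K = 8.062 × 10³⁸ K

8.062 × 10³⁸ K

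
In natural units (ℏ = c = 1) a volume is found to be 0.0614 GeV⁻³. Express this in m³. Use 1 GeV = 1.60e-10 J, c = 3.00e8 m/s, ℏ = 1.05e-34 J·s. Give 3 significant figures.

Volume is [L]³ = [E]⁻³·(ℏc)³.
1 GeV⁻³ → (ℏc)³ × (1 GeV in J)⁻³ = 7.63e-48 m³.
Result: 0.0614 × 7.63e-48 = 4.69e-49 m³.

4.69e-49 m³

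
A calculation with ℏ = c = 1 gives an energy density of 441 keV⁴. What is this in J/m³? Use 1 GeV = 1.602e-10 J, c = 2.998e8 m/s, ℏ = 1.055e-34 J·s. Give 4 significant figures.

[E]/[L]³ = [E]⁴/(ℏc)³; restore (ℏc)⁻³.
1 GeV⁴ → 1/(ℏc)³ × (1 GeV in J)⁴ = 2.082e37 J/m³.
Convert the energy scale: 441 keV⁴ = 4.41e-22 GeV⁴.
Result: 4.41e-22 × 2.082e37 = 9.180e15 J/m³.

9.180e15 J/m³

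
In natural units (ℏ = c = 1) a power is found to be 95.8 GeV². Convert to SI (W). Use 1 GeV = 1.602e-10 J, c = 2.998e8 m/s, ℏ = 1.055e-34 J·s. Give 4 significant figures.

2.330e16 W

Power is [E]/[T] = [E]²/ℏ.
1 GeV² → 1/ℏ × (1 GeV in J)² = 2.433e14 W.
Result: 95.8 × 2.433e14 = 2.330e16 W.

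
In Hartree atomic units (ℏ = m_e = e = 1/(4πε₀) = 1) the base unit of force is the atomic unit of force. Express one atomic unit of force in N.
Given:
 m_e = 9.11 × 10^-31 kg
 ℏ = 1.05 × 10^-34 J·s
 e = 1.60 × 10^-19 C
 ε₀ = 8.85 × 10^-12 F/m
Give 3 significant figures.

8.33 × 10^-8 N

F_au = E_h/a₀ = m_e²e⁶/((4πε₀)³ℏ⁴)
E_h = 4.38 × 10^-18 J
a₀ = 5.26 × 10^-11 m
E_h/a₀ = 8.33 × 10^-8 N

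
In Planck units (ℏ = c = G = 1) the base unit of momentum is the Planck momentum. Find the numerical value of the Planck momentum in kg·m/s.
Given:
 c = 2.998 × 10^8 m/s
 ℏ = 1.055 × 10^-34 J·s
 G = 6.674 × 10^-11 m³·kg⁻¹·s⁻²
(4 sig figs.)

6.527 kg·m/s

p_P = √(ℏc³/G)
  = √(42.60)
  = 6.527 kg·m/s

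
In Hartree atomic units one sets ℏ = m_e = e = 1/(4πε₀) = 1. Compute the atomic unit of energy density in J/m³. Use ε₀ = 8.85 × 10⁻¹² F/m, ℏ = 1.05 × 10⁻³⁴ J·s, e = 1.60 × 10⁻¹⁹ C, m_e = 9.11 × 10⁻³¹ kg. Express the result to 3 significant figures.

3.01 × 10¹³ J/m³

u_au = E_h/a₀³ = m_e⁴e¹⁰/((4πε₀)⁵ℏ⁸)
E_h = 4.38 × 10⁻¹⁸ J
a₀ = 5.26 × 10⁻¹¹ m
E_h/a₀³ = 3.01 × 10¹³ J/m³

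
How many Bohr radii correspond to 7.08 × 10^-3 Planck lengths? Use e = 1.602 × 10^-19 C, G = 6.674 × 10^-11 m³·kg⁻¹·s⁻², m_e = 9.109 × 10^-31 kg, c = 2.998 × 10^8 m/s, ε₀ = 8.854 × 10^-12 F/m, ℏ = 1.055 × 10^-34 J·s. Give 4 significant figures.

2.160 × 10^-27

Planck length: ℓ_P = √(ℏG/c³) = 1.616 × 10^-35 m
Bohr radius: a₀ = 4πε₀ℏ²/(m_e e²) = 5.297 × 10^-11 m
7.08 × 10^-3 × 1.616 × 10^-35 / 5.297 × 10^-11 = 2.160 × 10^-27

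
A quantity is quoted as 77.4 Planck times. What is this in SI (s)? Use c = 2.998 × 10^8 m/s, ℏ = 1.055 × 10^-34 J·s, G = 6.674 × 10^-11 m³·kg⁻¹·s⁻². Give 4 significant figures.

One Planck time: t_P = √(ℏG/c⁵) = 5.392 × 10^-44 s.
77.4 × 5.392 × 10^-44 s = 4.173 × 10^-42 s

4.173 × 10^-42 s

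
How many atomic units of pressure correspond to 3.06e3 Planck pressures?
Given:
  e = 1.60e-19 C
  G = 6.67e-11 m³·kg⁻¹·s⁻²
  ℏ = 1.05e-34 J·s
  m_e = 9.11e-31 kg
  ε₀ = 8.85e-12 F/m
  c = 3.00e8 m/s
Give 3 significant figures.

4.75e103

Planck pressure: p_P = c⁷/(ℏG²) = 4.68e113 Pa
atomic unit of pressure: P_au = E_h/a₀³ = m_e⁴e¹⁰/((4πε₀)⁵ℏ⁸) = 3.01e13 Pa
3.06e3 × 4.68e113 / 3.01e13 = 4.75e103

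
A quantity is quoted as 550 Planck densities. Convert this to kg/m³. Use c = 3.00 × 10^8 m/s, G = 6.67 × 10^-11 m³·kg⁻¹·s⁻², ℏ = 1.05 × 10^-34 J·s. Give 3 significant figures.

One Planck density: ρ_P = c⁵/(ℏG²) = 5.20 × 10^96 kg/m³.
550 × 5.20 × 10^96 kg/m³ = 2.86 × 10^99 kg/m³

2.86 × 10^99 kg/m³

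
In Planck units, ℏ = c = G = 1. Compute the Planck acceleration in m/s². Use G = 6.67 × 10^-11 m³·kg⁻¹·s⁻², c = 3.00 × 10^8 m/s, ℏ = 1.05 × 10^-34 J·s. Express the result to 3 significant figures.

5.59 × 10^51 m/s²

Dimensional analysis gives a_P = √(c⁷/(ℏG)).
  = √(3.12 × 10^103)
  = 5.59 × 10^51 m/s²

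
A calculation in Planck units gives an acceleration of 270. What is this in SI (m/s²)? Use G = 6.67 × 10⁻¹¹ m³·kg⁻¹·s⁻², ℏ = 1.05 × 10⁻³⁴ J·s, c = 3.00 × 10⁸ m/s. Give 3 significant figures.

1.51 × 10⁵⁴ m/s²

One Planck acceleration: a_P = √(c⁷/(ℏG)) = 5.59 × 10⁵¹ m/s².
270 × 5.59 × 10⁵¹ m/s² = 1.51 × 10⁵⁴ m/s²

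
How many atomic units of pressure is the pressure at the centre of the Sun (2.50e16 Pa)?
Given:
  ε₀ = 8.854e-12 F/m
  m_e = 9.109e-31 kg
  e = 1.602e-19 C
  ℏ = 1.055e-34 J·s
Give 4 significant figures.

atomic unit of pressure: P_au = E_h/a₀³ = m_e⁴e¹⁰/((4πε₀)⁵ℏ⁸) = 2.929e13 Pa.
2.50e16 / 2.929e13 = 853.5

853.5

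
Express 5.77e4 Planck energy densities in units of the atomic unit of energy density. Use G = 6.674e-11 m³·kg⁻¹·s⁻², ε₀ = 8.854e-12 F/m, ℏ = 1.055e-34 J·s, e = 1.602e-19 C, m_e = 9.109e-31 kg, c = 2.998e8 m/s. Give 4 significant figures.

Planck energy density: u_P = c⁷/(ℏG²) = 4.632e113 J/m³
atomic unit of energy density: u_au = E_h/a₀³ = m_e⁴e¹⁰/((4πε₀)⁵ℏ⁸) = 2.929e13 J/m³
5.77e4 × 4.632e113 / 2.929e13 = 9.125e104

9.125e104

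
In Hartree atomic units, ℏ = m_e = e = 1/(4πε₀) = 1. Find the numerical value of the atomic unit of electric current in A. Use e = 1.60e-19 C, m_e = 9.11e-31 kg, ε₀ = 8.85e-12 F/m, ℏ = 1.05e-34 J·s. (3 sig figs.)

The unique combination of the constants set to 1 with dimensions of current is I_au = e E_h/ℏ = m_e e⁵/((4πε₀)²ℏ³).
E_h = 4.38e-18 J
e·E_h/ℏ = 6.67e-3 A

6.67e-3 A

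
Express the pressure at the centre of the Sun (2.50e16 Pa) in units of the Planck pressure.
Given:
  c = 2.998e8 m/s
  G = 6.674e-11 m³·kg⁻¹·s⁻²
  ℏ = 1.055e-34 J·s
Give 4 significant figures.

5.397e-98

Planck pressure: p_P = c⁷/(ℏG²) = 4.632e113 Pa.
2.50e16 / 4.632e113 = 5.397e-98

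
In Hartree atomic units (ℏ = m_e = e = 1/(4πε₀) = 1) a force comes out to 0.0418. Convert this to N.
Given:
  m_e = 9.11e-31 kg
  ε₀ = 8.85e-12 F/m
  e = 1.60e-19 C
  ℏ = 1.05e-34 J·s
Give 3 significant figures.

One atomic unit of force: F_au = E_h/a₀ = m_e²e⁶/((4πε₀)³ℏ⁴) = 8.33e-8 N.
0.0418 × 8.33e-8 N = 3.48e-9 N

3.48e-9 N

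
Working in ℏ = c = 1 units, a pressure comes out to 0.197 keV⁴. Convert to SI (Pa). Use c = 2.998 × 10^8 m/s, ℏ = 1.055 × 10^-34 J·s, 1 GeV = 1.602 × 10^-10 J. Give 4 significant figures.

Pressure is [E]/[L]³ = [E]⁴/(ℏc)³.
1 GeV⁴ → 1/(ℏc)³ × (1 GeV in J)⁴ = 2.082 × 10^37 Pa.
Convert the energy scale: 0.197 keV⁴ = 1.97 × 10^-25 GeV⁴.
Result: 1.97 × 10^-25 × 2.082 × 10^37 = 4.101 × 10^12 Pa.

4.101 × 10^12 Pa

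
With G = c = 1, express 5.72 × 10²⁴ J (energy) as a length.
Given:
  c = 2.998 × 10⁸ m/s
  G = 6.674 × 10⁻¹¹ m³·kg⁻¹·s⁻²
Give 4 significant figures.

4.726 × 10⁻²⁰ m

Energy → length via G/c⁴.
5.72 × 10²⁴ J × (G/c⁴) = 4.726 × 10⁻²⁰ m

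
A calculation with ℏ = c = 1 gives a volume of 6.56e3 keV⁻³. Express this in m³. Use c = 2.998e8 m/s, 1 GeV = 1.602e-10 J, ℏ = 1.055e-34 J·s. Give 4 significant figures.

5.049e-26 m³

Volume is [L]³ = [E]⁻³·(ℏc)³.
1 GeV⁻³ → (ℏc)³ × (1 GeV in J)⁻³ = 7.696e-48 m³.
Convert the energy scale: 6.56e3 keV⁻³ = 6.56e21 GeV⁻³.
Result: 6.56e21 × 7.696e-48 = 5.049e-26 m³.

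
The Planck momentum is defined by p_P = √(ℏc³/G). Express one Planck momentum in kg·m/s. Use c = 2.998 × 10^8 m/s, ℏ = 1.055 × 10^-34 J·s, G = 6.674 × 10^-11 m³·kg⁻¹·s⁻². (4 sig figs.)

6.527 kg·m/s

p_P = √(ℏc³/G)
  = √(42.60)
  = 6.527 kg·m/s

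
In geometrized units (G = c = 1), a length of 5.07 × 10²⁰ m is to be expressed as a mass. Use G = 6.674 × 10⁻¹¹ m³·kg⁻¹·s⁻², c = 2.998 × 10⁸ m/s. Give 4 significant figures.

6.828 × 10⁴⁷ kg

Length → mass via c²/G.
5.07 × 10²⁰ m × (c²/G) = 6.828 × 10⁴⁷ kg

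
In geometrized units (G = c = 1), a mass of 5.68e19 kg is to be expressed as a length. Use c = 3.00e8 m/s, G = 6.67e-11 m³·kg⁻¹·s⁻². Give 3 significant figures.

In G = c = 1 units mass has dimensions of length; the conversion factor is G/c².
5.68e19 kg × (G/c²) = 4.21e-8 m

4.21e-8 m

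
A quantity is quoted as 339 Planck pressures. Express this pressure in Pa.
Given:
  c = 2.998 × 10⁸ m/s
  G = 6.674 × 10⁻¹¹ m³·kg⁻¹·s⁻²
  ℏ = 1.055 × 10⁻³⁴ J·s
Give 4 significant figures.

One Planck pressure: p_P = c⁷/(ℏG²) = 4.632 × 10¹¹³ Pa.
339 × 4.632 × 10¹¹³ Pa = 1.570 × 10¹¹⁶ Pa

1.570 × 10¹¹⁶ Pa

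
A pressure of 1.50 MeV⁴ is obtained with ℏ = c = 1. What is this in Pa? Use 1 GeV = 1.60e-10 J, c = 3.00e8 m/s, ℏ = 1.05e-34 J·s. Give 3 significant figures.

3.15e25 Pa

Pressure is [E]/[L]³ = [E]⁴/(ℏc)³.
1 GeV⁴ → 1/(ℏc)³ × (1 GeV in J)⁴ = 2.10e37 Pa.
Convert the energy scale: 1.50 MeV⁴ = 1.50e-12 GeV⁴.
Result: 1.50e-12 × 2.10e37 = 3.15e25 Pa.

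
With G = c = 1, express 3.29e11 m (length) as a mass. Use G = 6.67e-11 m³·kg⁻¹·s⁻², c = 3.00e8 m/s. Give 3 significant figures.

4.44e38 kg

Length → mass via c²/G.
3.29e11 m × (c²/G) = 4.44e38 kg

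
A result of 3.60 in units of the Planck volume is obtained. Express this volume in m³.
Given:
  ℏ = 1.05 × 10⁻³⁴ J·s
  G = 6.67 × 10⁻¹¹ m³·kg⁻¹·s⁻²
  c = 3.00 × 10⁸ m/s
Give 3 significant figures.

1.50 × 10⁻¹⁰⁴ m³

One Planck volume: V_P = (ℏG/c³)^(3/2) = 4.18 × 10⁻¹⁰⁵ m³.
3.60 × 4.18 × 10⁻¹⁰⁵ m³ = 1.50 × 10⁻¹⁰⁴ m³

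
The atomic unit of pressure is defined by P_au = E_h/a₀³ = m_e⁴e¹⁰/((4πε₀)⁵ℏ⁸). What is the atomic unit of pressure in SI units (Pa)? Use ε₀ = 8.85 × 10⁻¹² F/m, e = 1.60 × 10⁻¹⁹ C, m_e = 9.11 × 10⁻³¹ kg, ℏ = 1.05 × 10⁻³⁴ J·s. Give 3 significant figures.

3.01 × 10¹³ Pa

P_au = E_h/a₀³ = m_e⁴e¹⁰/((4πε₀)⁵ℏ⁸)
E_h = 4.38 × 10⁻¹⁸ J
a₀ = 5.26 × 10⁻¹¹ m
E_h/a₀³ = 3.01 × 10¹³ Pa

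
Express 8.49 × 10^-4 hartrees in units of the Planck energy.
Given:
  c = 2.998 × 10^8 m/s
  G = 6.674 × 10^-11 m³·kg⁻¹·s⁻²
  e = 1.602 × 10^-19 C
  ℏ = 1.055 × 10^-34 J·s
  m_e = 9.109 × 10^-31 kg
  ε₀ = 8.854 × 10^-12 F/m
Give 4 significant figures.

hartree: E_h = m_e e⁴/(4πε₀ℏ)² = 4.354 × 10^-18 J
Planck energy: E_P = √(ℏc⁵/G) = 1.957 × 10^9 J
8.49 × 10^-4 × 4.354 × 10^-18 / 1.957 × 10^9 = 1.889 × 10^-30

1.889 × 10^-30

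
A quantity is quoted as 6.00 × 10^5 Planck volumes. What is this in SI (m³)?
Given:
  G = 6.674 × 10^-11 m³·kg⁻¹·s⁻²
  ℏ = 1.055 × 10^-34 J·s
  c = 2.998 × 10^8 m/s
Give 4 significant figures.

2.534 × 10^-99 m³

One Planck volume: V_P = (ℏG/c³)^(3/2) = 4.224 × 10^-105 m³.
6.00 × 10^5 × 4.224 × 10^-105 m³ = 2.534 × 10^-99 m³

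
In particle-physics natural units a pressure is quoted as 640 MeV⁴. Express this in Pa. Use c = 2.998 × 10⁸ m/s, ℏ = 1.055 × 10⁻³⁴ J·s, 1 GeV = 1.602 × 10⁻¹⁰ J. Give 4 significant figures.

Pressure is [E]/[L]³ = [E]⁴/(ℏc)³.
1 GeV⁴ → 1/(ℏc)³ × (1 GeV in J)⁴ = 2.082 × 10³⁷ Pa.
Convert the energy scale: 640 MeV⁴ = 6.40 × 10⁻¹⁰ GeV⁴.
Result: 6.40 × 10⁻¹⁰ × 2.082 × 10³⁷ = 1.332 × 10²⁸ Pa.

1.332 × 10²⁸ Pa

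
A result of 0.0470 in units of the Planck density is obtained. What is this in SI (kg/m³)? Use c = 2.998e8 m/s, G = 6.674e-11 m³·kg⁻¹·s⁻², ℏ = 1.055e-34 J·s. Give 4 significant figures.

2.422e95 kg/m³

One Planck density: ρ_P = c⁵/(ℏG²) = 5.154e96 kg/m³.
0.0470 × 5.154e96 kg/m³ = 2.422e95 kg/m³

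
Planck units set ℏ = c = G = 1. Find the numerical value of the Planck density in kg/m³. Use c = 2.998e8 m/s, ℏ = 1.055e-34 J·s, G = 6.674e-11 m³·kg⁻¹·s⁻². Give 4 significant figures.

The unique combination of the constants set to 1 with dimensions of density is ρ_P = c⁵/(ℏG²).
  = 2.422e42 / 4.699e-55
  = 5.154e96 kg/m³

5.154e96 kg/m³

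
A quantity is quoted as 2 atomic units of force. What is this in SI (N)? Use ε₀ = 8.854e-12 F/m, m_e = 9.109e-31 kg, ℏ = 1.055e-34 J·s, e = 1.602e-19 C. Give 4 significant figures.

One atomic unit of force: F_au = E_h/a₀ = m_e²e⁶/((4πε₀)³ℏ⁴) = 8.220e-8 N.
2 × 8.220e-8 N = 1.644e-7 N

1.644e-7 N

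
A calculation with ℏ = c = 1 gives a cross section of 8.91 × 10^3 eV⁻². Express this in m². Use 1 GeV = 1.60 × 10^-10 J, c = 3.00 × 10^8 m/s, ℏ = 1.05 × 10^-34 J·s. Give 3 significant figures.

Area is [L]² = [E]⁻²·(ℏc)²; restore (ℏc)².
1 GeV⁻² → (ℏc)² × (1 GeV in J)⁻² = 3.88 × 10^-32 m².
Convert the energy scale: 8.91 × 10^3 eV⁻² = 8.91 × 10^21 GeV⁻².
Result: 8.91 × 10^21 × 3.88 × 10^-32 = 3.45 × 10^-10 m².

3.45 × 10^-10 m²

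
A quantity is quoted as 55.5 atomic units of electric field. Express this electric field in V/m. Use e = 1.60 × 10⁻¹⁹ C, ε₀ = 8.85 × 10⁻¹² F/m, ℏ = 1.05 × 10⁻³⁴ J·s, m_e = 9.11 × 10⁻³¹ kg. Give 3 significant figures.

2.89 × 10¹³ V/m

One atomic unit of electric field: E_au = E_h/(e a₀) = m_e²e⁵/((4πε₀)³ℏ⁴) = 5.20 × 10¹¹ V/m.
55.5 × 5.20 × 10¹¹ V/m = 2.89 × 10¹³ V/m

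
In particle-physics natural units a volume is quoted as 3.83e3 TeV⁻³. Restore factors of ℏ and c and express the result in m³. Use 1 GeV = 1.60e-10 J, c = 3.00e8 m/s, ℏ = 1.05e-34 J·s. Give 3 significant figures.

Volume is [L]³ = [E]⁻³·(ℏc)³.
1 GeV⁻³ → (ℏc)³ × (1 GeV in J)⁻³ = 7.63e-48 m³.
Convert the energy scale: 3.83e3 TeV⁻³ = 3.83e-6 GeV⁻³.
Result: 3.83e-6 × 7.63e-48 = 2.92e-53 m³.

2.92e-53 m³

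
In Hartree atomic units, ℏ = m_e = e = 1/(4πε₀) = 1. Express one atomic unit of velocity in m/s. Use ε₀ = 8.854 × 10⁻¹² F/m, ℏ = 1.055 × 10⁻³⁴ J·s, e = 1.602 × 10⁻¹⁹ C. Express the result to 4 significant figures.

2.186 × 10⁶ m/s

From ℏ = m_e = e = 1/(4πε₀) = 1 the velocity scale is v_au = e²/(4πε₀ℏ).
  = 2.566 × 10⁻³⁸ / 1.174 × 10⁻⁴⁴
  = 2.186 × 10⁶ m/s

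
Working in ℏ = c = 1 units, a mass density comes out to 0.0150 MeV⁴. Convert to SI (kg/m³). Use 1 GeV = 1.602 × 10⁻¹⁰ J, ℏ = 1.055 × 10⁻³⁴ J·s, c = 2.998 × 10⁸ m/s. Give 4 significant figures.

3.474 × 10⁶ kg/m³

Mass density is [E]/(c²[L]³) = [E]⁴/(ℏ³c⁵).
1 GeV⁴ → 1/(ℏ³c⁵) × (1 GeV in J)⁴ = 2.316 × 10²⁰ kg/m³.
Convert the energy scale: 0.0150 MeV⁴ = 1.50 × 10⁻¹⁴ GeV⁴.
Result: 1.50 × 10⁻¹⁴ × 2.316 × 10²⁰ = 3.474 × 10⁶ kg/m³.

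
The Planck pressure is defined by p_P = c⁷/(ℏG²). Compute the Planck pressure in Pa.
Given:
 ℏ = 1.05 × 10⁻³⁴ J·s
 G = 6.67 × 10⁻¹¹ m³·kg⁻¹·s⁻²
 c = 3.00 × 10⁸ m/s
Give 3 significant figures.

4.68 × 10¹¹³ Pa

p_P = c⁷/(ℏG²)
  = 2.19 × 10⁵⁹ / 4.67 × 10⁻⁵⁵
  = 4.68 × 10¹¹³ Pa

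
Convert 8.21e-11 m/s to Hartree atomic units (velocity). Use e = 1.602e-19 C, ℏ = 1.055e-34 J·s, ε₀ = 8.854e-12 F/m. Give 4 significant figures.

atomic unit of velocity: v_au = e²/(4πε₀ℏ) = 2.186e6 m/s.
8.21e-11 / 2.186e6 = 3.755e-17

3.755e-17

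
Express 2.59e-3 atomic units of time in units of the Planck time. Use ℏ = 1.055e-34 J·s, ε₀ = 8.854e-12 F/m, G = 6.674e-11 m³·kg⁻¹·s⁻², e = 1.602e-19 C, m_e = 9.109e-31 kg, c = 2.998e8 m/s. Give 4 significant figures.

1.164e24

atomic unit of time: τ_au = (4πε₀)²ℏ³/(m_e e⁴) = 2.423e-17 s
Planck time: t_P = √(ℏG/c⁵) = 5.392e-44 s
2.59e-3 × 2.423e-17 / 5.392e-44 = 1.164e24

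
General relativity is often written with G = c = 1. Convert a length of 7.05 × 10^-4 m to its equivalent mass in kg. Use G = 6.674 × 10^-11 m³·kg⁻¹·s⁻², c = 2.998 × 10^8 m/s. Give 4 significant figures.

Length → mass via c²/G.
7.05 × 10^-4 m × (c²/G) = 9.494 × 10^23 kg

9.494 × 10^23 kg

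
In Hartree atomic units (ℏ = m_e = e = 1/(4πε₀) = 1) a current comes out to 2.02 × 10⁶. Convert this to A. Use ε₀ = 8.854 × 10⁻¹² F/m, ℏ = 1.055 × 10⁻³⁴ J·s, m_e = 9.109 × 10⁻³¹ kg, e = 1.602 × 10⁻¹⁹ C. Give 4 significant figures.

1.336 × 10⁴ A

One atomic unit of electric current: I_au = e E_h/ℏ = m_e e⁵/((4πε₀)²ℏ³) = 6.612 × 10⁻³ A.
2.02 × 10⁶ × 6.612 × 10⁻³ A = 1.336 × 10⁴ A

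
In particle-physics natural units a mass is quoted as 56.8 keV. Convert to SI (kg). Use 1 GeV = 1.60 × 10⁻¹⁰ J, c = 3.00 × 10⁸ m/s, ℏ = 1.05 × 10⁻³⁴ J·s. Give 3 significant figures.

1.01 × 10⁻³¹ kg

Mass is [E]/c²; divide by c².
1 GeV → 1/c² × (1 GeV in J) = 1.78 × 10⁻²⁷ kg.
Convert the energy scale: 56.8 keV = 5.68 × 10⁻⁵ GeV.
Result: 5.68 × 10⁻⁵ × 1.78 × 10⁻²⁷ = 1.01 × 10⁻³¹ kg.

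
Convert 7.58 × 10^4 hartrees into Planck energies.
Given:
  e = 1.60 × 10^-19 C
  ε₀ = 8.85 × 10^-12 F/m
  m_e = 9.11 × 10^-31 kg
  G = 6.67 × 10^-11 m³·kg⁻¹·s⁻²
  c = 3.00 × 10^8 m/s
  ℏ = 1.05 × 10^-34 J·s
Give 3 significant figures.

1.70 × 10^-22

hartree: E_h = m_e e⁴/(4πε₀ℏ)² = 4.38 × 10^-18 J
Planck energy: E_P = √(ℏc⁵/G) = 1.96 × 10^9 J
7.58 × 10^4 × 4.38 × 10^-18 / 1.96 × 10^9 = 1.70 × 10^-22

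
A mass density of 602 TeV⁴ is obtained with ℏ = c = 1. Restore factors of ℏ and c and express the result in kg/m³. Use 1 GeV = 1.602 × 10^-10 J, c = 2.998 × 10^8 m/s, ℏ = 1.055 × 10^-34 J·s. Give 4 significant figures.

Mass density is [E]/(c²[L]³) = [E]⁴/(ℏ³c⁵).
1 GeV⁴ → 1/(ℏ³c⁵) × (1 GeV in J)⁴ = 2.316 × 10^20 kg/m³.
Convert the energy scale: 602 TeV⁴ = 6.02 × 10^14 GeV⁴.
Result: 6.02 × 10^14 × 2.316 × 10^20 = 1.394 × 10^35 kg/m³.

1.394 × 10^35 kg/m³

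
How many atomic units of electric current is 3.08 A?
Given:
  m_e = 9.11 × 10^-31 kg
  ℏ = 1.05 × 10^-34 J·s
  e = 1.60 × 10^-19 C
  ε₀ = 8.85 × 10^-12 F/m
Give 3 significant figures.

atomic unit of electric current: I_au = e E_h/ℏ = m_e e⁵/((4πε₀)²ℏ³) = 6.67 × 10^-3 A.
3.08 / 6.67 × 10^-3 = 462

462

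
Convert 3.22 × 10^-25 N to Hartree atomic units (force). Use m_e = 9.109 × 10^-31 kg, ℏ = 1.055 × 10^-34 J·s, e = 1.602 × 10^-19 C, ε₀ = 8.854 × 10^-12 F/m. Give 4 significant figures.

atomic unit of force: F_au = E_h/a₀ = m_e²e⁶/((4πε₀)³ℏ⁴) = 8.220 × 10^-8 N.
3.22 × 10^-25 / 8.220 × 10^-8 = 3.917 × 10^-18

3.917 × 10^-18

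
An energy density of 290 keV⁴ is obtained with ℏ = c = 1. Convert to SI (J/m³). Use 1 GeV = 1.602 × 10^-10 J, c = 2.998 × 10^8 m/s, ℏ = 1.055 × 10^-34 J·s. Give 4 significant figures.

6.037 × 10^15 J/m³

[E]/[L]³ = [E]⁴/(ℏc)³; restore (ℏc)⁻³.
1 GeV⁴ → 1/(ℏc)³ × (1 GeV in J)⁴ = 2.082 × 10^37 J/m³.
Convert the energy scale: 290 keV⁴ = 2.90 × 10^-22 GeV⁴.
Result: 2.90 × 10^-22 × 2.082 × 10^37 = 6.037 × 10^15 J/m³.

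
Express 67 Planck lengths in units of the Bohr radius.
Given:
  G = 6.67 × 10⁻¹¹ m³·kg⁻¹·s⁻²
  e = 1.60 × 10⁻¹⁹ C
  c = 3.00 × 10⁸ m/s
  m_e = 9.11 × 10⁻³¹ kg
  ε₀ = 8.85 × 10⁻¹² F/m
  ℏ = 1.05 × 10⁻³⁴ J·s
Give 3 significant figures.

2.05 × 10⁻²³

Planck length: ℓ_P = √(ℏG/c³) = 1.61 × 10⁻³⁵ m
Bohr radius: a₀ = 4πε₀ℏ²/(m_e e²) = 5.26 × 10⁻¹¹ m
67 × 1.61 × 10⁻³⁵ / 5.26 × 10⁻¹¹ = 2.05 × 10⁻²³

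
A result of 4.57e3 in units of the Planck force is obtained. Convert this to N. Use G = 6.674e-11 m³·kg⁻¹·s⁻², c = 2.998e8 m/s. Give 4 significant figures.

One Planck force: F_P = c⁴/G = 1.210e44 N.
4.57e3 × 1.210e44 N = 5.532e47 N

5.532e47 N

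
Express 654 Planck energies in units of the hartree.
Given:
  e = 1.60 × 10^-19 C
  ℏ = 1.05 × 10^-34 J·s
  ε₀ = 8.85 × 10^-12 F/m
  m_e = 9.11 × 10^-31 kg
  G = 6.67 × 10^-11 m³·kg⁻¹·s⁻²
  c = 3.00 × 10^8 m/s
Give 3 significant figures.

Planck energy: E_P = √(ℏc⁵/G) = 1.96 × 10^9 J
hartree: E_h = m_e e⁴/(4πε₀ℏ)² = 4.38 × 10^-18 J
654 × 1.96 × 10^9 / 4.38 × 10^-18 = 2.92 × 10^29

2.92 × 10^29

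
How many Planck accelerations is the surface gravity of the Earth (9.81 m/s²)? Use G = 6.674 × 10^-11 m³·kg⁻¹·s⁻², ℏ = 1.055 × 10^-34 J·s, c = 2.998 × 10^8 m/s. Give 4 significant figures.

Planck acceleration: a_P = √(c⁷/(ℏG)) = 5.560 × 10^51 m/s².
9.81 / 5.560 × 10^51 = 1.764 × 10^-51

1.764 × 10^-51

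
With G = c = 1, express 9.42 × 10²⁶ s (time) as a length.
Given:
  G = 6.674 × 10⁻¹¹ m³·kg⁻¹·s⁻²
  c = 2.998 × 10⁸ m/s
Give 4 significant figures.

Time → length via c.
9.42 × 10²⁶ s × (c) = 2.824 × 10³⁵ m

2.824 × 10³⁵ m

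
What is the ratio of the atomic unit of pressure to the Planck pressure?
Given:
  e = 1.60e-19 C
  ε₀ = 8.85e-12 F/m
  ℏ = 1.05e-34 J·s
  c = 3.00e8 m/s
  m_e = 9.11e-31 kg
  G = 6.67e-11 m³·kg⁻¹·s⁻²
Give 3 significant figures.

6.44e-101

atomic unit of pressure: P_au = E_h/a₀³ = m_e⁴e¹⁰/((4πε₀)⁵ℏ⁸) = 3.01e13 Pa
Planck pressure: p_P = c⁷/(ℏG²) = 4.68e113 Pa
ratio = 3.01e13 / 4.68e113 = 6.44e-101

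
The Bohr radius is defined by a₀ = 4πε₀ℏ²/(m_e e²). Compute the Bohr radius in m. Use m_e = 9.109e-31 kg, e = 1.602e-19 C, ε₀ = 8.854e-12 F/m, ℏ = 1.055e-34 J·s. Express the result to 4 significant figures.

a₀ = 4πε₀ℏ²/(m_e e²)
  = 1.238e-78 / 2.338e-68
  = 5.297e-11 m

5.297e-11 m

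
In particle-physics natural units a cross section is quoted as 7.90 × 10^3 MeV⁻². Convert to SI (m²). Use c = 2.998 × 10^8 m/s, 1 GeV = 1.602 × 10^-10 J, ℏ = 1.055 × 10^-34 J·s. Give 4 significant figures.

Area is [L]² = [E]⁻²·(ℏc)²; restore (ℏc)².
1 GeV⁻² → (ℏc)² × (1 GeV in J)⁻² = 3.898 × 10^-32 m².
Convert the energy scale: 7.90 × 10^3 MeV⁻² = 7.90 × 10^9 GeV⁻².
Result: 7.90 × 10^9 × 3.898 × 10^-32 = 3.079 × 10^-22 m².

3.079 × 10^-22 m²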